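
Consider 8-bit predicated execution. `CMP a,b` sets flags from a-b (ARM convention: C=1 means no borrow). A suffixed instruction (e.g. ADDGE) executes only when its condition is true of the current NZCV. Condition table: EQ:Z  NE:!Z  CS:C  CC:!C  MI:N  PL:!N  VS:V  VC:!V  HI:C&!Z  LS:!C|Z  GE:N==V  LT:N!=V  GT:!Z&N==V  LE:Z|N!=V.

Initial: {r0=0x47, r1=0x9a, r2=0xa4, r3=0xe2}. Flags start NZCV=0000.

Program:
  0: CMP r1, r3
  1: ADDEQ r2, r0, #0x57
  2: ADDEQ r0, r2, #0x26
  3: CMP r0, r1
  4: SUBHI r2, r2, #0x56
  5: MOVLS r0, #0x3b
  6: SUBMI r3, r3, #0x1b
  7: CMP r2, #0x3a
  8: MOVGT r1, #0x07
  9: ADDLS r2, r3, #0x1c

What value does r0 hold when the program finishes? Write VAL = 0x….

[0] flags=1000 → (cmp)
[1] flags=1000 EQ?F → skip
[2] flags=1000 EQ?F → skip
[3] flags=1001 → (cmp)
[4] flags=1001 HI?F → skip
[5] flags=1001 LS?T → r0=0x3b
[6] flags=1001 MI?T → r3=0xc7
[7] flags=0011 → (cmp)
[8] flags=0011 GT?F → skip
[9] flags=0011 LS?F → skip

VAL = 0x3b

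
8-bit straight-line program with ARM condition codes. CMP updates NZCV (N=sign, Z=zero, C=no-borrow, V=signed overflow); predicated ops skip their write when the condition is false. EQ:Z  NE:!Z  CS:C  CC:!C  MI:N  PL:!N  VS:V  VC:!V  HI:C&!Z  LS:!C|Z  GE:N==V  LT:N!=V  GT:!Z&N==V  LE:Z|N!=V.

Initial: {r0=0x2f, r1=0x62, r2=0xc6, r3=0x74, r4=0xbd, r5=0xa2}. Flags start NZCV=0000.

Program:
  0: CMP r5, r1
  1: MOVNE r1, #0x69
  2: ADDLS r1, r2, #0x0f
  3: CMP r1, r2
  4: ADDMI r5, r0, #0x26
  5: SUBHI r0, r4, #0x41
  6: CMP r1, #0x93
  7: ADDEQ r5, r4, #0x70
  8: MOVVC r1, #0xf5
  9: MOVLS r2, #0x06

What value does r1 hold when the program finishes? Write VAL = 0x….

VAL = 0x69

0: ✓ CMP  NZCV=0011
1: ✓ MOVNE  r1←0x69
2: · ADDLS
3: ✓ CMP  NZCV=1001
4: ✓ ADDMI  r5←0x55
5: · SUBHI
6: ✓ CMP  NZCV=1001
7: · ADDEQ
8: · MOVVC
9: ✓ MOVLS  r2←0x06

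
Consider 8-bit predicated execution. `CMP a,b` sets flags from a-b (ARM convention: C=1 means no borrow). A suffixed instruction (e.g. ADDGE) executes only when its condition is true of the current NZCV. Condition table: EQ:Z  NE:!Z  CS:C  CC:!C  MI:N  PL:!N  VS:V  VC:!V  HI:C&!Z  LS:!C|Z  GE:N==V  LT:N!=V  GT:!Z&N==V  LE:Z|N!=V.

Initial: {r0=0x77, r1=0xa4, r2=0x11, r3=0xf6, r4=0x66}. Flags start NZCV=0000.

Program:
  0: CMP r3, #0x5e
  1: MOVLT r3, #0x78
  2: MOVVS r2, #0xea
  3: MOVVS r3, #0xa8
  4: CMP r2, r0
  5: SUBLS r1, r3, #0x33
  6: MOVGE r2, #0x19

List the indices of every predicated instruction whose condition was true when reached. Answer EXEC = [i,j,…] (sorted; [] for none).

EXEC = [1,5]

0: ✓ CMP  NZCV=1010
1: ✓ MOVLT  r3←0x78
2: · MOVVS
3: · MOVVS
4: ✓ CMP  NZCV=1000
5: ✓ SUBLS  r1←0x45
6: · MOVGE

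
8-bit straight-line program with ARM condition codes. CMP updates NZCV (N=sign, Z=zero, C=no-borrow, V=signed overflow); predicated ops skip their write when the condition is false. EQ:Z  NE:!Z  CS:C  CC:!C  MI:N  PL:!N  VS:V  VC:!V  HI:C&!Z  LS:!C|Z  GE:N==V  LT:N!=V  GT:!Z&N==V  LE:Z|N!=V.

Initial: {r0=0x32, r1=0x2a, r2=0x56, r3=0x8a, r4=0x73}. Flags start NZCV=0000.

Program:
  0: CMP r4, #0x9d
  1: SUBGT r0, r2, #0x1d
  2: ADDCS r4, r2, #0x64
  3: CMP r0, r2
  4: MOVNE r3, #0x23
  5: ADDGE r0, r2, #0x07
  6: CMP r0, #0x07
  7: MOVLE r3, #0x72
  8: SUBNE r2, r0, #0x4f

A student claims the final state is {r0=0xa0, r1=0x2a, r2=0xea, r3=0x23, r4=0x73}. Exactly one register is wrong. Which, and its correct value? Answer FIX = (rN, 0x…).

FIX = (r0, 0x39)

0: ✓ CMP  NZCV=1001
1: ✓ SUBGT  r0←0x39
2: · ADDCS
3: ✓ CMP  NZCV=1000
4: ✓ MOVNE  r3←0x23
5: · ADDGE
6: ✓ CMP  NZCV=0010
7: · MOVLE
8: ✓ SUBNE  r2←0xea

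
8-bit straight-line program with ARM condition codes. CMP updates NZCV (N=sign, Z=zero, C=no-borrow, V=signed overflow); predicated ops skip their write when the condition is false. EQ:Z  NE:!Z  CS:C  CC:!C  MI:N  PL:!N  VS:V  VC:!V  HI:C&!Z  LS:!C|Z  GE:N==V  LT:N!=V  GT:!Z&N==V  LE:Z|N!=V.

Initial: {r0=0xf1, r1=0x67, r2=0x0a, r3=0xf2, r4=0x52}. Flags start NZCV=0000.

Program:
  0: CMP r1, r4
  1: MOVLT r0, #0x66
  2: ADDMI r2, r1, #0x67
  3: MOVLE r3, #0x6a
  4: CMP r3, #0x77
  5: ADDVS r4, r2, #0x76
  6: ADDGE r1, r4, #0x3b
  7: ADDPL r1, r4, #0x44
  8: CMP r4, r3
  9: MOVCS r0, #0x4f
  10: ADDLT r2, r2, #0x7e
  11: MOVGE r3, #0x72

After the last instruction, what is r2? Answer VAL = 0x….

[0] flags=0010 → (cmp)
[1] flags=0010 LT?F → skip
[2] flags=0010 MI?F → skip
[3] flags=0010 LE?F → skip
[4] flags=0011 → (cmp)
[5] flags=0011 VS?T → r4=0x80
[6] flags=0011 GE?F → skip
[7] flags=0011 PL?T → r1=0xc4
[8] flags=1000 → (cmp)
[9] flags=1000 CS?F → skip
[10] flags=1000 LT?T → r2=0x88
[11] flags=1000 GE?F → skip

VAL = 0x88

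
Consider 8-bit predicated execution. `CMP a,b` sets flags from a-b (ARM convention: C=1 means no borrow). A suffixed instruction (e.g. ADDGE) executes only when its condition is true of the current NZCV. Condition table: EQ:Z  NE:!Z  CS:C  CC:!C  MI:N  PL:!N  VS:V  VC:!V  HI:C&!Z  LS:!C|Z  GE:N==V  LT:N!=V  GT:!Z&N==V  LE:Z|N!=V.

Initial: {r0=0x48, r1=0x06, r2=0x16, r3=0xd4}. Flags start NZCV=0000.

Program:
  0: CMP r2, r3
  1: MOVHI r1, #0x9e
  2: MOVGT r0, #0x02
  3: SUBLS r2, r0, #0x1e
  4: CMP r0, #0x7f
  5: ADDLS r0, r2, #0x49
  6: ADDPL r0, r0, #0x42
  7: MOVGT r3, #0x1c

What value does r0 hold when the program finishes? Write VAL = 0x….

VAL = 0x2d

0: ✓ CMP  NZCV=0000
1: · MOVHI
2: ✓ MOVGT  r0←0x02
3: ✓ SUBLS  r2←0xe4
4: ✓ CMP  NZCV=1000
5: ✓ ADDLS  r0←0x2d
6: · ADDPL
7: · MOVGT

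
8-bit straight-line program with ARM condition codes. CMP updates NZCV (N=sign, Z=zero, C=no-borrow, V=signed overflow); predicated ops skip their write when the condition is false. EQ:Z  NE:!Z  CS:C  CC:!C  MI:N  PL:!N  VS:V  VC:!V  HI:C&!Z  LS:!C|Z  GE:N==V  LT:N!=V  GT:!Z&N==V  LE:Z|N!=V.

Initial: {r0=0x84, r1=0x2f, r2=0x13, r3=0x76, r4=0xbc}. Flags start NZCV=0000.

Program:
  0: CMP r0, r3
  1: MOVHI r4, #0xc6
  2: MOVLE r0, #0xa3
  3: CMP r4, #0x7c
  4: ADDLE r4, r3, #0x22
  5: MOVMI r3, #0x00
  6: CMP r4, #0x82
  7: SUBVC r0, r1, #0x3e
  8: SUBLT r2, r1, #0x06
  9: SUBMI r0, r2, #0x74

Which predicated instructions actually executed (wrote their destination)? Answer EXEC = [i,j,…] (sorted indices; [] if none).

0: ✓ CMP  NZCV=0011
1: ✓ MOVHI  r4←0xc6
2: ✓ MOVLE  r0←0xa3
3: ✓ CMP  NZCV=0011
4: ✓ ADDLE  r4←0x98
5: · MOVMI
6: ✓ CMP  NZCV=0010
7: ✓ SUBVC  r0←0xf1
8: · SUBLT
9: · SUBMI

EXEC = [1,2,4,7]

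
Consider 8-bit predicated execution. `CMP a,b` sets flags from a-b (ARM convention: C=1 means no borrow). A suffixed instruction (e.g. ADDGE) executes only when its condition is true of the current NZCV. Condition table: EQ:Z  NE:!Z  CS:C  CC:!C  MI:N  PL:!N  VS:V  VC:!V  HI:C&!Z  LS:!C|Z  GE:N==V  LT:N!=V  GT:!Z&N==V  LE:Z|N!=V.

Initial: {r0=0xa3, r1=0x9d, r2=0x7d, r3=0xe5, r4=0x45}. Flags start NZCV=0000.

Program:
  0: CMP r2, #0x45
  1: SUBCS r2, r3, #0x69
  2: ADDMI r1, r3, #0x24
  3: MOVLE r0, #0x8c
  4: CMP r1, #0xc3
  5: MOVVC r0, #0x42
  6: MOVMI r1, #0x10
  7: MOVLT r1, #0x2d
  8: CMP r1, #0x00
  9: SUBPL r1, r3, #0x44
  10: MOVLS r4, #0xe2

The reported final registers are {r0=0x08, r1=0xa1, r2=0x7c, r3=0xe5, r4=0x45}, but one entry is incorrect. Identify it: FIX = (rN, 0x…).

FIX = (r0, 0x42)

[0] flags=0010 → (cmp)
[1] flags=0010 CS?T → r2=0x7c
[2] flags=0010 MI?F → skip
[3] flags=0010 LE?F → skip
[4] flags=1000 → (cmp)
[5] flags=1000 VC?T → r0=0x42
[6] flags=1000 MI?T → r1=0x10
[7] flags=1000 LT?T → r1=0x2d
[8] flags=0010 → (cmp)
[9] flags=0010 PL?T → r1=0xa1
[10] flags=0010 LS?F → skip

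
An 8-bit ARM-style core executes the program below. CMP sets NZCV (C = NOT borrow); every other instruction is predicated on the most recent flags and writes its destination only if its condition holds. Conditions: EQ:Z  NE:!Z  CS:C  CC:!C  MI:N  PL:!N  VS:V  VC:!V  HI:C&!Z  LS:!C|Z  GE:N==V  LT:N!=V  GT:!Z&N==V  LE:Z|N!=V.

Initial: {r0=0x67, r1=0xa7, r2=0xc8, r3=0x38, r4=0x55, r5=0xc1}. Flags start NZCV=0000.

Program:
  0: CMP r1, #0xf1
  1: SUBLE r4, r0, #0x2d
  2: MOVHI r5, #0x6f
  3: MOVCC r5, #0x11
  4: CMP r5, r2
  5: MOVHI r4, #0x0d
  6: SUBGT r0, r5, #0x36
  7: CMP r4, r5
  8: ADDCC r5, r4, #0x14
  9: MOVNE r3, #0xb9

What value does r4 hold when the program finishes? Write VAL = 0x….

VAL = 0x3a

0: ✓ CMP  NZCV=1000
1: ✓ SUBLE  r4←0x3a
2: · MOVHI
3: ✓ MOVCC  r5←0x11
4: ✓ CMP  NZCV=0000
5: · MOVHI
6: ✓ SUBGT  r0←0xdb
7: ✓ CMP  NZCV=0010
8: · ADDCC
9: ✓ MOVNE  r3←0xb9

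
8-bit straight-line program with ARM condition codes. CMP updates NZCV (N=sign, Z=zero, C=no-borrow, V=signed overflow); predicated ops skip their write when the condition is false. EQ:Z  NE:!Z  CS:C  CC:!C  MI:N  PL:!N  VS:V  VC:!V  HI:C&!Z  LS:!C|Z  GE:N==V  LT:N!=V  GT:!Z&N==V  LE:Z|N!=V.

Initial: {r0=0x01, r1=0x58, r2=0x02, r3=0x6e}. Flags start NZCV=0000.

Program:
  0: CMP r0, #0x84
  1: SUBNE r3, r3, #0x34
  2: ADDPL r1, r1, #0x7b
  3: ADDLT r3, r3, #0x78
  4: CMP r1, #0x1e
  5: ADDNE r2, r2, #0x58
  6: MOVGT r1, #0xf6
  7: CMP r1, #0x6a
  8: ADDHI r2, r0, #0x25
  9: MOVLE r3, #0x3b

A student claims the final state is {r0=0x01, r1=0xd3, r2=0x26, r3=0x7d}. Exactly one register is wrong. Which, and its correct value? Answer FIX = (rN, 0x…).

FIX = (r3, 0x3b)

[0] flags=0000 → (cmp)
[1] flags=0000 NE?T → r3=0x3a
[2] flags=0000 PL?T → r1=0xd3
[3] flags=0000 LT?F → skip
[4] flags=1010 → (cmp)
[5] flags=1010 NE?T → r2=0x5a
[6] flags=1010 GT?F → skip
[7] flags=0011 → (cmp)
[8] flags=0011 HI?T → r2=0x26
[9] flags=0011 LE?T → r3=0x3b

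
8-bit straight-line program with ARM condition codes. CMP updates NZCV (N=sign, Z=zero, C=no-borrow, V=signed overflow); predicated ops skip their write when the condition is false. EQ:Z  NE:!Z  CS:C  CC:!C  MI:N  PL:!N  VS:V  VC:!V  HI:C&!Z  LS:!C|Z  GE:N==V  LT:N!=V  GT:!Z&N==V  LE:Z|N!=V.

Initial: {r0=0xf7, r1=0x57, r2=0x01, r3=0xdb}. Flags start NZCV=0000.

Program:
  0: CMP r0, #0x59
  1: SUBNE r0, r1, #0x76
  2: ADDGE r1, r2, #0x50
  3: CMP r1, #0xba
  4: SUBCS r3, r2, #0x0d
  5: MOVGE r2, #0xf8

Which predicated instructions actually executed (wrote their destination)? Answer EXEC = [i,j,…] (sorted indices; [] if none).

EXEC = [1,5]

[0] flags=1010 → (cmp)
[1] flags=1010 NE?T → r0=0xe1
[2] flags=1010 GE?F → skip
[3] flags=1001 → (cmp)
[4] flags=1001 CS?F → skip
[5] flags=1001 GE?T → r2=0xf8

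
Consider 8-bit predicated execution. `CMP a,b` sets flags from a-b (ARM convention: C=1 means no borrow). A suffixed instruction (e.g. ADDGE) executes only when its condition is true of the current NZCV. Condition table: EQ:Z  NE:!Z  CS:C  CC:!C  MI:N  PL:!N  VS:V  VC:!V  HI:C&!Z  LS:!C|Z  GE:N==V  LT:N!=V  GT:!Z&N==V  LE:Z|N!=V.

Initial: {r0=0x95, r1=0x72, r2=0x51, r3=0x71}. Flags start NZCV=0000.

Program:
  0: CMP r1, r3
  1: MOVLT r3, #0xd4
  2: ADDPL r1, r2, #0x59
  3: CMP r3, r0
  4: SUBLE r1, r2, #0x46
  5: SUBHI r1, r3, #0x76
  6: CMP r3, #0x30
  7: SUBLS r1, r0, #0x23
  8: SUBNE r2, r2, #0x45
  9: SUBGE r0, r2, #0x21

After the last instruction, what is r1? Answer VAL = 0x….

[0] flags=0010 → (cmp)
[1] flags=0010 LT?F → skip
[2] flags=0010 PL?T → r1=0xaa
[3] flags=1001 → (cmp)
[4] flags=1001 LE?F → skip
[5] flags=1001 HI?F → skip
[6] flags=0010 → (cmp)
[7] flags=0010 LS?F → skip
[8] flags=0010 NE?T → r2=0x0c
[9] flags=0010 GE?T → r0=0xeb

VAL = 0xaa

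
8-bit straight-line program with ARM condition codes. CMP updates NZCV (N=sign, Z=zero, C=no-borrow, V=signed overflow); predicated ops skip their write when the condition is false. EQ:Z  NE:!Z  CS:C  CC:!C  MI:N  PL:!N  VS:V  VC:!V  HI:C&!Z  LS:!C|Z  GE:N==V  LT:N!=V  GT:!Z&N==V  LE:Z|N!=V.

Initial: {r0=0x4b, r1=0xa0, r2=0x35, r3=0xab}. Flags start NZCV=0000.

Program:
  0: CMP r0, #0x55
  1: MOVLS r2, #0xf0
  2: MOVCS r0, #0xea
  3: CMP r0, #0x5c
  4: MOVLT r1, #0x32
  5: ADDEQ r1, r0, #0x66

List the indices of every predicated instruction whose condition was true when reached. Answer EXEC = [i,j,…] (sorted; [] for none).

EXEC = [1,4]

[0] flags=1000 → (cmp)
[1] flags=1000 LS?T → r2=0xf0
[2] flags=1000 CS?F → skip
[3] flags=1000 → (cmp)
[4] flags=1000 LT?T → r1=0x32
[5] flags=1000 EQ?F → skip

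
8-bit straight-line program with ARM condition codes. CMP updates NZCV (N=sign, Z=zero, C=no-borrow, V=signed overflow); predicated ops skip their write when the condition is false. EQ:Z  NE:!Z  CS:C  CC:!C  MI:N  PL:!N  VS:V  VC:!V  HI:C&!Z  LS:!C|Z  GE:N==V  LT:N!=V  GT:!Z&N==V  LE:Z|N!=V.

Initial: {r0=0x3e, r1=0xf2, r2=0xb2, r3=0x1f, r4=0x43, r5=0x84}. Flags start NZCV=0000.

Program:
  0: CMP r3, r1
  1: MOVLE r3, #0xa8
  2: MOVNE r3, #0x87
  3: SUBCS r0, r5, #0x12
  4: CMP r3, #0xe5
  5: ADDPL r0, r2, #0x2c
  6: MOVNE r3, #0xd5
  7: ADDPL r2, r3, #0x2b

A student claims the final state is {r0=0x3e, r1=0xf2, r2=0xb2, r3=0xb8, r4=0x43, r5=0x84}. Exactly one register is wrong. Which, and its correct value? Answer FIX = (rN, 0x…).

FIX = (r3, 0xd5)

0: ✓ CMP  NZCV=0000
1: · MOVLE
2: ✓ MOVNE  r3←0x87
3: · SUBCS
4: ✓ CMP  NZCV=1000
5: · ADDPL
6: ✓ MOVNE  r3←0xd5
7: · ADDPL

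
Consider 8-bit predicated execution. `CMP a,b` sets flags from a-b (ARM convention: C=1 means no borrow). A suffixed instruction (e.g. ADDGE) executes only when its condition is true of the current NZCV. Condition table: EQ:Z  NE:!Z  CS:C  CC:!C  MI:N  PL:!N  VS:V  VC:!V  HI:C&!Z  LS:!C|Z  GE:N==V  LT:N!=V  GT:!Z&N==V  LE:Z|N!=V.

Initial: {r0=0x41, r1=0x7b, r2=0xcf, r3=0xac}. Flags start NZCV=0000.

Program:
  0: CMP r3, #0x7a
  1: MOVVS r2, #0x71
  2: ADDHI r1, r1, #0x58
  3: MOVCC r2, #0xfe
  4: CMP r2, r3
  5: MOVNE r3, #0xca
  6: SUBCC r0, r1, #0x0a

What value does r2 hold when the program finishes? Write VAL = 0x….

0: ✓ CMP  NZCV=0011
1: ✓ MOVVS  r2←0x71
2: ✓ ADDHI  r1←0xd3
3: · MOVCC
4: ✓ CMP  NZCV=1001
5: ✓ MOVNE  r3←0xca
6: ✓ SUBCC  r0←0xc9

VAL = 0x71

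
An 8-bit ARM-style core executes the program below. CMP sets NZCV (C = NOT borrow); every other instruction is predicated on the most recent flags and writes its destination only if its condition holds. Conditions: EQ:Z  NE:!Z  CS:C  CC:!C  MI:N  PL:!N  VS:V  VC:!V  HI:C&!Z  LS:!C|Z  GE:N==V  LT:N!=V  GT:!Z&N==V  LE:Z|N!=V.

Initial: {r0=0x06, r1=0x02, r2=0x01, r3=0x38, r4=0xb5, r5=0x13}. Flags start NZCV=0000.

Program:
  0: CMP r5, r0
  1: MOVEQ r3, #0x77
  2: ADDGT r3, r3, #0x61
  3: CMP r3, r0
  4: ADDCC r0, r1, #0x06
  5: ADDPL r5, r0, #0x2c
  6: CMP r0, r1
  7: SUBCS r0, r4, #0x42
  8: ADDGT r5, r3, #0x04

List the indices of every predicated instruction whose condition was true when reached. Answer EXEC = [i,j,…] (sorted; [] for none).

EXEC = [2,7,8]

[0] flags=0010 → (cmp)
[1] flags=0010 EQ?F → skip
[2] flags=0010 GT?T → r3=0x99
[3] flags=1010 → (cmp)
[4] flags=1010 CC?F → skip
[5] flags=1010 PL?F → skip
[6] flags=0010 → (cmp)
[7] flags=0010 CS?T → r0=0x73
[8] flags=0010 GT?T → r5=0x9d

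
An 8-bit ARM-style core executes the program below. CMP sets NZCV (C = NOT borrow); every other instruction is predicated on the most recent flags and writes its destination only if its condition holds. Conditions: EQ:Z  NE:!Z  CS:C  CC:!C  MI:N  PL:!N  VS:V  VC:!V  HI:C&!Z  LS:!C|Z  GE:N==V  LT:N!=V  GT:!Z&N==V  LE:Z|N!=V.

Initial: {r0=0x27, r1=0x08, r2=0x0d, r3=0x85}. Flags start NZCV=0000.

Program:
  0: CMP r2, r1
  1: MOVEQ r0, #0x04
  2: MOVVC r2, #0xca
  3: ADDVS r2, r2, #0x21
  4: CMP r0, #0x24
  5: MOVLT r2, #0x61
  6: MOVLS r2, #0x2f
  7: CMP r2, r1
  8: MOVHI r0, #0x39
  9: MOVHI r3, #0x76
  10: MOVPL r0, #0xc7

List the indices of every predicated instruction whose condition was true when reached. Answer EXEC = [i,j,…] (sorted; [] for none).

0: ✓ CMP  NZCV=0010
1: · MOVEQ
2: ✓ MOVVC  r2←0xca
3: · ADDVS
4: ✓ CMP  NZCV=0010
5: · MOVLT
6: · MOVLS
7: ✓ CMP  NZCV=1010
8: ✓ MOVHI  r0←0x39
9: ✓ MOVHI  r3←0x76
10: · MOVPL

EXEC = [2,8,9]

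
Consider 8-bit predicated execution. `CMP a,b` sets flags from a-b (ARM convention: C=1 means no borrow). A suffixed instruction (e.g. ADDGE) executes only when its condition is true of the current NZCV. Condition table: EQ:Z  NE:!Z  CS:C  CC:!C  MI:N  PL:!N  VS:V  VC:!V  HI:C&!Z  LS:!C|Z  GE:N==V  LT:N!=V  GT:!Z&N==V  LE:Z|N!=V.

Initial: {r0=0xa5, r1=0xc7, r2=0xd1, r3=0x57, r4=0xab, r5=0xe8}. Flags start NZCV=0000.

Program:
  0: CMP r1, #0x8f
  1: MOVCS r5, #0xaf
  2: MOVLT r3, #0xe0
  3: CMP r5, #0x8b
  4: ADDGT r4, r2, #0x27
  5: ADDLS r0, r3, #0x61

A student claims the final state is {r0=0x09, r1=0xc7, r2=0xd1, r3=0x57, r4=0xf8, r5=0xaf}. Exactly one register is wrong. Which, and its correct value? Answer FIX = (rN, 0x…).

FIX = (r0, 0xa5)

[0] flags=0010 → (cmp)
[1] flags=0010 CS?T → r5=0xaf
[2] flags=0010 LT?F → skip
[3] flags=0010 → (cmp)
[4] flags=0010 GT?T → r4=0xf8
[5] flags=0010 LS?F → skip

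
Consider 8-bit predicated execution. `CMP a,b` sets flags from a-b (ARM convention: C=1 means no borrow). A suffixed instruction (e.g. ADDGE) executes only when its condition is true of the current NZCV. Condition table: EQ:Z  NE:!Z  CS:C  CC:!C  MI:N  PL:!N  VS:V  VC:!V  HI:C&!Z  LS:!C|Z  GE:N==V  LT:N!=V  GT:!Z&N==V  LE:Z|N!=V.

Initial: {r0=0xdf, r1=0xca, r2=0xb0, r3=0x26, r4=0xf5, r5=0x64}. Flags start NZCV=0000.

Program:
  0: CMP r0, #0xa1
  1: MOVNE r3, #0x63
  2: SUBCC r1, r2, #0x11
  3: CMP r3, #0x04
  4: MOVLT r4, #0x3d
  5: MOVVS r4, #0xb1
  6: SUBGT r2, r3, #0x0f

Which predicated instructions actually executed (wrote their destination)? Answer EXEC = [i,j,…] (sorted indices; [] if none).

[0] flags=0010 → (cmp)
[1] flags=0010 NE?T → r3=0x63
[2] flags=0010 CC?F → skip
[3] flags=0010 → (cmp)
[4] flags=0010 LT?F → skip
[5] flags=0010 VS?F → skip
[6] flags=0010 GT?T → r2=0x54

EXEC = [1,6]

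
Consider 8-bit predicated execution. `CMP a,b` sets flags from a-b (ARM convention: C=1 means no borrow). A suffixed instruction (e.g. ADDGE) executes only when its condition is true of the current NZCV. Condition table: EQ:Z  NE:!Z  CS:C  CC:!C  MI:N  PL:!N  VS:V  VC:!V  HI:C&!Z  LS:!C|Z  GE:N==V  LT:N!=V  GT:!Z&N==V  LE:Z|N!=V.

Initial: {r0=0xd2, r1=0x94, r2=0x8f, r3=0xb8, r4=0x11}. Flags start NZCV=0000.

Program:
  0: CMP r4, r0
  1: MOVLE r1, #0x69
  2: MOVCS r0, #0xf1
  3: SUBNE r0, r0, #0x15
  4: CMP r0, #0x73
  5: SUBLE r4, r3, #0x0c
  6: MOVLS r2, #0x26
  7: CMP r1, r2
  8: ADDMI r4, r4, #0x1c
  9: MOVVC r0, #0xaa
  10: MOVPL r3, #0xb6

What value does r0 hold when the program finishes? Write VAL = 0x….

VAL = 0xaa

[0] flags=0000 → (cmp)
[1] flags=0000 LE?F → skip
[2] flags=0000 CS?F → skip
[3] flags=0000 NE?T → r0=0xbd
[4] flags=0011 → (cmp)
[5] flags=0011 LE?T → r4=0xac
[6] flags=0011 LS?F → skip
[7] flags=0010 → (cmp)
[8] flags=0010 MI?F → skip
[9] flags=0010 VC?T → r0=0xaa
[10] flags=0010 PL?T → r3=0xb6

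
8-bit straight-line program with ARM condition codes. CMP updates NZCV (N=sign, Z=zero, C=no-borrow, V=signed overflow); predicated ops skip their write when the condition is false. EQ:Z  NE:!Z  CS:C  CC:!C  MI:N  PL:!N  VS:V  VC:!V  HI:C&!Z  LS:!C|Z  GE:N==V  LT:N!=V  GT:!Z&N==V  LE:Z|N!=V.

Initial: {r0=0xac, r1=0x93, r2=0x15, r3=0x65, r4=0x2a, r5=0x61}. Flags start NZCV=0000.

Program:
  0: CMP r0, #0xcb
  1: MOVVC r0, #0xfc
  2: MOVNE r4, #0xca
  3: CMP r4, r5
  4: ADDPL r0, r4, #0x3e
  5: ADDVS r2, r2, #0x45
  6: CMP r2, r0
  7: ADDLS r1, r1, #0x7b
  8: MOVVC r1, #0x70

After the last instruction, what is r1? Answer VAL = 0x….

[0] flags=1000 → (cmp)
[1] flags=1000 VC?T → r0=0xfc
[2] flags=1000 NE?T → r4=0xca
[3] flags=0011 → (cmp)
[4] flags=0011 PL?T → r0=0x08
[5] flags=0011 VS?T → r2=0x5a
[6] flags=0010 → (cmp)
[7] flags=0010 LS?F → skip
[8] flags=0010 VC?T → r1=0x70

VAL = 0x70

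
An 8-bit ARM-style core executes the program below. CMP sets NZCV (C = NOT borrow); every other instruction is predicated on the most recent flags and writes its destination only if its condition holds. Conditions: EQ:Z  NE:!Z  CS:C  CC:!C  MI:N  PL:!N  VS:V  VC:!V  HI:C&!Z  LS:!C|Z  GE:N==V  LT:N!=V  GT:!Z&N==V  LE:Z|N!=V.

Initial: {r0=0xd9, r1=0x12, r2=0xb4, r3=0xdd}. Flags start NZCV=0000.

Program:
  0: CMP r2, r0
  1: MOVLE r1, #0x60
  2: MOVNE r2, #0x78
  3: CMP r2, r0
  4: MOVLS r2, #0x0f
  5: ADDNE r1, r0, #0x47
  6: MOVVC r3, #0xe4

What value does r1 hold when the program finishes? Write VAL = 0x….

VAL = 0x20

[0] flags=1000 → (cmp)
[1] flags=1000 LE?T → r1=0x60
[2] flags=1000 NE?T → r2=0x78
[3] flags=1001 → (cmp)
[4] flags=1001 LS?T → r2=0x0f
[5] flags=1001 NE?T → r1=0x20
[6] flags=1001 VC?F → skip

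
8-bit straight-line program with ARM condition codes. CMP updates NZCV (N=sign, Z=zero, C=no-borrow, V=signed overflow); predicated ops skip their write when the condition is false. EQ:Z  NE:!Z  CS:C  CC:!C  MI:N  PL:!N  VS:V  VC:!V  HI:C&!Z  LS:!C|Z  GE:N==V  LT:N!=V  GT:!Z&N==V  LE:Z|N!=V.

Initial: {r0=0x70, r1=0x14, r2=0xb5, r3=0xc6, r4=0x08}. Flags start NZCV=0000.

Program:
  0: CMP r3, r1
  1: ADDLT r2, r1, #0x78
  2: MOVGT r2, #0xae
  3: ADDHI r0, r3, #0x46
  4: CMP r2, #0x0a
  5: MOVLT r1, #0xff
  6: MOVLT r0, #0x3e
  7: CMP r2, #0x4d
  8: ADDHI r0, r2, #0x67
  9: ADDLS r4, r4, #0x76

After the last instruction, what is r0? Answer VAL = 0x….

VAL = 0xf3

[0] flags=1010 → (cmp)
[1] flags=1010 LT?T → r2=0x8c
[2] flags=1010 GT?F → skip
[3] flags=1010 HI?T → r0=0x0c
[4] flags=1010 → (cmp)
[5] flags=1010 LT?T → r1=0xff
[6] flags=1010 LT?T → r0=0x3e
[7] flags=0011 → (cmp)
[8] flags=0011 HI?T → r0=0xf3
[9] flags=0011 LS?F → skip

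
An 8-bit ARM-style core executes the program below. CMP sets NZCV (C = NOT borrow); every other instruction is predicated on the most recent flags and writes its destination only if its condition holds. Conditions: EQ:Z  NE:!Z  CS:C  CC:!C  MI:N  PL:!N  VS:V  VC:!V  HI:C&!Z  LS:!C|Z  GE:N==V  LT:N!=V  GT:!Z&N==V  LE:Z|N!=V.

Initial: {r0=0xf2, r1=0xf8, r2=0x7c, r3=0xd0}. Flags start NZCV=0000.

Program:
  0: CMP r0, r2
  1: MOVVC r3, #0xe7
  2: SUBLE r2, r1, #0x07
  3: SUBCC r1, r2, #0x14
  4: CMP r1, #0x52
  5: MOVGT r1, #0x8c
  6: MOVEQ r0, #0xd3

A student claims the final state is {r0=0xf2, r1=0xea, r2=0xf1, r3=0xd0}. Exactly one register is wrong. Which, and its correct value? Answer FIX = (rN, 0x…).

[0] flags=0011 → (cmp)
[1] flags=0011 VC?F → skip
[2] flags=0011 LE?T → r2=0xf1
[3] flags=0011 CC?F → skip
[4] flags=1010 → (cmp)
[5] flags=1010 GT?F → skip
[6] flags=1010 EQ?F → skip

FIX = (r1, 0xf8)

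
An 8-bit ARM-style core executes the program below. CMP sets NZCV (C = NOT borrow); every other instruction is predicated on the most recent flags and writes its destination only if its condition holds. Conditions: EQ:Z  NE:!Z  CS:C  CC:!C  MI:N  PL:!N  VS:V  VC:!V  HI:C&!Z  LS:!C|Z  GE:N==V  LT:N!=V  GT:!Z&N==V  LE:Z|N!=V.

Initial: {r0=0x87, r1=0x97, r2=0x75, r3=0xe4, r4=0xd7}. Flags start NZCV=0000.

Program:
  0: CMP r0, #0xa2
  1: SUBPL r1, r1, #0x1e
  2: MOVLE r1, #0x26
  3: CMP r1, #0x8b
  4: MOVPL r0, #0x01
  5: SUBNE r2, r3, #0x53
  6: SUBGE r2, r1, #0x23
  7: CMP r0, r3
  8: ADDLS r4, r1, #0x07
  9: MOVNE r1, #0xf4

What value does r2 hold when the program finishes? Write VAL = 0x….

VAL = 0x03

[0] flags=1000 → (cmp)
[1] flags=1000 PL?F → skip
[2] flags=1000 LE?T → r1=0x26
[3] flags=1001 → (cmp)
[4] flags=1001 PL?F → skip
[5] flags=1001 NE?T → r2=0x91
[6] flags=1001 GE?T → r2=0x03
[7] flags=1000 → (cmp)
[8] flags=1000 LS?T → r4=0x2d
[9] flags=1000 NE?T → r1=0xf4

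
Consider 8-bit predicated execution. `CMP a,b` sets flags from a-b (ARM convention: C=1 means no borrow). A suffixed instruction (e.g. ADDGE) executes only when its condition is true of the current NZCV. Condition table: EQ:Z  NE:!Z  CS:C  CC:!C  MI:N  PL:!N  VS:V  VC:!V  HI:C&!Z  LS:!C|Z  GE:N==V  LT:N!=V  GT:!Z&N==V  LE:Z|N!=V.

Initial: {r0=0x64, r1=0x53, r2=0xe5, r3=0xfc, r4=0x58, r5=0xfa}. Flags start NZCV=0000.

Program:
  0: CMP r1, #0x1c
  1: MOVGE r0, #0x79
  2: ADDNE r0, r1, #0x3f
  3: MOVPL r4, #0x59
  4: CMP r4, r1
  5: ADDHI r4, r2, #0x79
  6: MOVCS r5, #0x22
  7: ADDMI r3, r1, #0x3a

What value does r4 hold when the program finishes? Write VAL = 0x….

VAL = 0x5e

0: ✓ CMP  NZCV=0010
1: ✓ MOVGE  r0←0x79
2: ✓ ADDNE  r0←0x92
3: ✓ MOVPL  r4←0x59
4: ✓ CMP  NZCV=0010
5: ✓ ADDHI  r4←0x5e
6: ✓ MOVCS  r5←0x22
7: · ADDMI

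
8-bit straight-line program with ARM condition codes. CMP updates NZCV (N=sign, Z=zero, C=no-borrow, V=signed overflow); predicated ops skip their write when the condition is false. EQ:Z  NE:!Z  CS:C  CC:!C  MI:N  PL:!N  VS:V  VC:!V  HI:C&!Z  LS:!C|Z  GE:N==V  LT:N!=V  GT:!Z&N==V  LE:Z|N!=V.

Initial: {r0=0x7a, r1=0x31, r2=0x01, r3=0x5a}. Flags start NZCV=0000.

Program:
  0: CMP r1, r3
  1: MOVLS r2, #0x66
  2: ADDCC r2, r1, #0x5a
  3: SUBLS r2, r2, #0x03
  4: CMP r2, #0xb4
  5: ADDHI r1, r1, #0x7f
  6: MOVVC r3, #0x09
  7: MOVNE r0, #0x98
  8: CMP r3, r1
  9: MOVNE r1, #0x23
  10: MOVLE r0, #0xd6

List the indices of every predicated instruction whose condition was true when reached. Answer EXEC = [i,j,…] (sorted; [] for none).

0: ✓ CMP  NZCV=1000
1: ✓ MOVLS  r2←0x66
2: ✓ ADDCC  r2←0x8b
3: ✓ SUBLS  r2←0x88
4: ✓ CMP  NZCV=1000
5: · ADDHI
6: ✓ MOVVC  r3←0x09
7: ✓ MOVNE  r0←0x98
8: ✓ CMP  NZCV=1000
9: ✓ MOVNE  r1←0x23
10: ✓ MOVLE  r0←0xd6

EXEC = [1,2,3,6,7,9,10]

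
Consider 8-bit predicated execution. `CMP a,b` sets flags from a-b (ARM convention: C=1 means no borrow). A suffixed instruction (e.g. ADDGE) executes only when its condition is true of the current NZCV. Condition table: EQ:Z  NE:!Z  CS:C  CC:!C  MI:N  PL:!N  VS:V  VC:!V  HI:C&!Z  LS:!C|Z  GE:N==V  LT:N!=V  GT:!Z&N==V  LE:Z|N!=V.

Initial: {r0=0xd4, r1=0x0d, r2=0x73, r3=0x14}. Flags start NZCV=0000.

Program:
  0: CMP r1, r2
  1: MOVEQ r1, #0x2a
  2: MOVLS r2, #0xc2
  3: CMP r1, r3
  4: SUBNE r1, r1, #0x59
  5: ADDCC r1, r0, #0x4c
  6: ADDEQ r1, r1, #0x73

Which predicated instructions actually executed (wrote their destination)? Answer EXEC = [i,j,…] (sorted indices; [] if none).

EXEC = [2,4,5]

[0] flags=1000 → (cmp)
[1] flags=1000 EQ?F → skip
[2] flags=1000 LS?T → r2=0xc2
[3] flags=1000 → (cmp)
[4] flags=1000 NE?T → r1=0xb4
[5] flags=1000 CC?T → r1=0x20
[6] flags=1000 EQ?F → skip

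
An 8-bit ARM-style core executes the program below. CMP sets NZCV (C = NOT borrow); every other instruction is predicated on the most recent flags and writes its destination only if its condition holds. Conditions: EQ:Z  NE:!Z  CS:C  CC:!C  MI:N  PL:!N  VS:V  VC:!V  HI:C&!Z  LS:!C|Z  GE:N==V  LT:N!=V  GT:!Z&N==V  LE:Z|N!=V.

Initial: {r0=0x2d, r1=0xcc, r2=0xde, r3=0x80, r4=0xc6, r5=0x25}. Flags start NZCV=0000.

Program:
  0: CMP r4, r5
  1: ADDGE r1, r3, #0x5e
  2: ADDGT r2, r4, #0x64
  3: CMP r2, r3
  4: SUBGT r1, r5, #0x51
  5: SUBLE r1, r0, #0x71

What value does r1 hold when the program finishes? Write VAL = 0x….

VAL = 0xd4

[0] flags=1010 → (cmp)
[1] flags=1010 GE?F → skip
[2] flags=1010 GT?F → skip
[3] flags=0010 → (cmp)
[4] flags=0010 GT?T → r1=0xd4
[5] flags=0010 LE?F → skip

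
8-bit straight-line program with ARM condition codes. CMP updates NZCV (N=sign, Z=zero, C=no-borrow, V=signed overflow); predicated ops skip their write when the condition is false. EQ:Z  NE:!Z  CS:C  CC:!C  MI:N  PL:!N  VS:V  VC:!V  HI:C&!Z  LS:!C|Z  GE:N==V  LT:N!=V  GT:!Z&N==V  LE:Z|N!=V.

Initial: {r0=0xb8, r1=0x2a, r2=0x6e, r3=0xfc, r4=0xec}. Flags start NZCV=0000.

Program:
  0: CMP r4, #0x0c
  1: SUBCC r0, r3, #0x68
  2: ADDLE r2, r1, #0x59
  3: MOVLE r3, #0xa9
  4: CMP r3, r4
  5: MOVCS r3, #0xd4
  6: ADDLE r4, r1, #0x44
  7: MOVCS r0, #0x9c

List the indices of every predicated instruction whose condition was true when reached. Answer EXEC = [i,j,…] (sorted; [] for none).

EXEC = [2,3,6]

[0] flags=1010 → (cmp)
[1] flags=1010 CC?F → skip
[2] flags=1010 LE?T → r2=0x83
[3] flags=1010 LE?T → r3=0xa9
[4] flags=1000 → (cmp)
[5] flags=1000 CS?F → skip
[6] flags=1000 LE?T → r4=0x6e
[7] flags=1000 CS?F → skip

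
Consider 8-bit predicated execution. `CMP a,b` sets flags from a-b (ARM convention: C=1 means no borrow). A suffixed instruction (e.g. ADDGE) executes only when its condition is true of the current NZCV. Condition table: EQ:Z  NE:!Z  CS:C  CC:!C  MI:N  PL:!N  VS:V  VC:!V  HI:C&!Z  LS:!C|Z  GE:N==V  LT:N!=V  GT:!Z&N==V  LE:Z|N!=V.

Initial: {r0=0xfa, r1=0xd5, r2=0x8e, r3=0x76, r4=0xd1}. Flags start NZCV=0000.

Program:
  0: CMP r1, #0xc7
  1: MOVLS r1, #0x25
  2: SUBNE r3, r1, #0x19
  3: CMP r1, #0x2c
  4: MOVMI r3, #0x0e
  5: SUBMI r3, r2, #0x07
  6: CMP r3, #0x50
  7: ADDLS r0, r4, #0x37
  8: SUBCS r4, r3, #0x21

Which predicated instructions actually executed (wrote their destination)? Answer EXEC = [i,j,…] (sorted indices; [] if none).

0: ✓ CMP  NZCV=0010
1: · MOVLS
2: ✓ SUBNE  r3←0xbc
3: ✓ CMP  NZCV=1010
4: ✓ MOVMI  r3←0x0e
5: ✓ SUBMI  r3←0x87
6: ✓ CMP  NZCV=0011
7: · ADDLS
8: ✓ SUBCS  r4←0x66

EXEC = [2,4,5,8]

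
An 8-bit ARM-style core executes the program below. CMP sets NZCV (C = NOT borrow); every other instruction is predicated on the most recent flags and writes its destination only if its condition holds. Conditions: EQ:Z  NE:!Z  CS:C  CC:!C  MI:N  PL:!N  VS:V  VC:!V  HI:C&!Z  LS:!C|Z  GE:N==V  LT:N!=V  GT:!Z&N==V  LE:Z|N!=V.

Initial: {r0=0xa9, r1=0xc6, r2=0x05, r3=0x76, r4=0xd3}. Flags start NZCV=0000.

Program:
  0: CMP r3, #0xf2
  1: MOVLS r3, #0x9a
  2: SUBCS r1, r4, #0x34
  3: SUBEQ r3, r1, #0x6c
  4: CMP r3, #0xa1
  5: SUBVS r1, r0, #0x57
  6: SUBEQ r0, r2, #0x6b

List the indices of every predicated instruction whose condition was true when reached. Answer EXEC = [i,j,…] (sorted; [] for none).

EXEC = [1]

[0] flags=1001 → (cmp)
[1] flags=1001 LS?T → r3=0x9a
[2] flags=1001 CS?F → skip
[3] flags=1001 EQ?F → skip
[4] flags=1000 → (cmp)
[5] flags=1000 VS?F → skip
[6] flags=1000 EQ?F → skip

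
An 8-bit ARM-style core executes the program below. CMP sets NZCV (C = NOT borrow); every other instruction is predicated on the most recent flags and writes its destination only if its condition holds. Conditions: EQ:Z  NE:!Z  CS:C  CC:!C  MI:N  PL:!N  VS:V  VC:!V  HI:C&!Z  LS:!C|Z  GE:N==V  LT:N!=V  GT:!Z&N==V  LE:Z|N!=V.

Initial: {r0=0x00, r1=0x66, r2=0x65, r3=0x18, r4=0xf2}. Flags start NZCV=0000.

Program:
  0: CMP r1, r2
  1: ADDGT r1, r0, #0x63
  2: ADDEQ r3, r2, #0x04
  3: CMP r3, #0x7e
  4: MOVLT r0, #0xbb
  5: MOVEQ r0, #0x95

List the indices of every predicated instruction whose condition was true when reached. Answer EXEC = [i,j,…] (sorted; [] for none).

EXEC = [1,4]

0: ✓ CMP  NZCV=0010
1: ✓ ADDGT  r1←0x63
2: · ADDEQ
3: ✓ CMP  NZCV=1000
4: ✓ MOVLT  r0←0xbb
5: · MOVEQ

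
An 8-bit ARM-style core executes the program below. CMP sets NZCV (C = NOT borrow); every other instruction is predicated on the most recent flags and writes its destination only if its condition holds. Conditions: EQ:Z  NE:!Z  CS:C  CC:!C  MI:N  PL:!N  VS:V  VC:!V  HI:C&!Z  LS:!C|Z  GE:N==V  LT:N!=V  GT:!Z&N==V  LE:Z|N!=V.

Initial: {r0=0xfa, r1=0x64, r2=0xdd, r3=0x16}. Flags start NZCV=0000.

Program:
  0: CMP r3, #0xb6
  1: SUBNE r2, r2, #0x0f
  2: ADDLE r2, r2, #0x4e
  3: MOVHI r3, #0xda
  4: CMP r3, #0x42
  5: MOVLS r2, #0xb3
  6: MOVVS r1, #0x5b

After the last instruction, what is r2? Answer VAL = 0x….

VAL = 0xb3

0: ✓ CMP  NZCV=0000
1: ✓ SUBNE  r2←0xce
2: · ADDLE
3: · MOVHI
4: ✓ CMP  NZCV=1000
5: ✓ MOVLS  r2←0xb3
6: · MOVVS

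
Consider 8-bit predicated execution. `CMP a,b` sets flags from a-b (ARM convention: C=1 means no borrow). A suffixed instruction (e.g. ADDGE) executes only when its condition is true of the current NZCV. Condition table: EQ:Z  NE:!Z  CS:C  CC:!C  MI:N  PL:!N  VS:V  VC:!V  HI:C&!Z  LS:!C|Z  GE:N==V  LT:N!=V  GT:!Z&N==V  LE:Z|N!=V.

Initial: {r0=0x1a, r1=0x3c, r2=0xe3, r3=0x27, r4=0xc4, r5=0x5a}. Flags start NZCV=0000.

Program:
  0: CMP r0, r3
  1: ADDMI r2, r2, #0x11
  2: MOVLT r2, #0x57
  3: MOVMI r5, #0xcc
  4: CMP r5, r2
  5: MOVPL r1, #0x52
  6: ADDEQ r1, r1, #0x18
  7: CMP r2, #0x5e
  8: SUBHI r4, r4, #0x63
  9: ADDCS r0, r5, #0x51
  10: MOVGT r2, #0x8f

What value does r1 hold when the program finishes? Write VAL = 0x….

[0] flags=1000 → (cmp)
[1] flags=1000 MI?T → r2=0xf4
[2] flags=1000 LT?T → r2=0x57
[3] flags=1000 MI?T → r5=0xcc
[4] flags=0011 → (cmp)
[5] flags=0011 PL?T → r1=0x52
[6] flags=0011 EQ?F → skip
[7] flags=1000 → (cmp)
[8] flags=1000 HI?F → skip
[9] flags=1000 CS?F → skip
[10] flags=1000 GT?F → skip

VAL = 0x52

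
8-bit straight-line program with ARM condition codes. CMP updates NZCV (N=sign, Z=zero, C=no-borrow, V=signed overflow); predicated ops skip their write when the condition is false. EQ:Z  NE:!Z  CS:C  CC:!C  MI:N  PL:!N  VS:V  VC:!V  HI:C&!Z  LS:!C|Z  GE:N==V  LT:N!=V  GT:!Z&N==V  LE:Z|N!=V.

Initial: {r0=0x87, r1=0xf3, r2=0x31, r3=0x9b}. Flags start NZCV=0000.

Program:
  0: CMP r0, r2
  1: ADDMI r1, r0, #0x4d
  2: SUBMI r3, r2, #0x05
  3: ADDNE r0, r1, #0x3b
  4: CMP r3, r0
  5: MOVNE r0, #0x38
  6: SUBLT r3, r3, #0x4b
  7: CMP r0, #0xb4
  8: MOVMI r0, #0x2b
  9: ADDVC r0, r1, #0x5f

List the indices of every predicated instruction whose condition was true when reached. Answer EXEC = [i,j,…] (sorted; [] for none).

0: ✓ CMP  NZCV=0011
1: · ADDMI
2: · SUBMI
3: ✓ ADDNE  r0←0x2e
4: ✓ CMP  NZCV=0011
5: ✓ MOVNE  r0←0x38
6: ✓ SUBLT  r3←0x50
7: ✓ CMP  NZCV=1001
8: ✓ MOVMI  r0←0x2b
9: · ADDVC

EXEC = [3,5,6,8]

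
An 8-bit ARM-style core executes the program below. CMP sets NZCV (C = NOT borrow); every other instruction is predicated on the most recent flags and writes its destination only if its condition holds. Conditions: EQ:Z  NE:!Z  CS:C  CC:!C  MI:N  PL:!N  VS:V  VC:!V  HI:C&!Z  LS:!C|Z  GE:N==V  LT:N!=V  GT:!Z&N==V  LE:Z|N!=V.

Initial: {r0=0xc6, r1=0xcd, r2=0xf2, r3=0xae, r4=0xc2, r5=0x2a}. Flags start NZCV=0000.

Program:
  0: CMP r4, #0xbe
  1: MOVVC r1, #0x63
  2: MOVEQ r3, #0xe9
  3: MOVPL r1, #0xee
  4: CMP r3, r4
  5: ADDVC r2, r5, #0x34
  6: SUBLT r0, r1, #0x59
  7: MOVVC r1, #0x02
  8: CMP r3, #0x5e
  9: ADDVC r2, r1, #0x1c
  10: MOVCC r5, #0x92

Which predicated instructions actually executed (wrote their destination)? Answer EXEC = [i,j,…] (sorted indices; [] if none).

[0] flags=0010 → (cmp)
[1] flags=0010 VC?T → r1=0x63
[2] flags=0010 EQ?F → skip
[3] flags=0010 PL?T → r1=0xee
[4] flags=1000 → (cmp)
[5] flags=1000 VC?T → r2=0x5e
[6] flags=1000 LT?T → r0=0x95
[7] flags=1000 VC?T → r1=0x02
[8] flags=0011 → (cmp)
[9] flags=0011 VC?F → skip
[10] flags=0011 CC?F → skip

EXEC = [1,3,5,6,7]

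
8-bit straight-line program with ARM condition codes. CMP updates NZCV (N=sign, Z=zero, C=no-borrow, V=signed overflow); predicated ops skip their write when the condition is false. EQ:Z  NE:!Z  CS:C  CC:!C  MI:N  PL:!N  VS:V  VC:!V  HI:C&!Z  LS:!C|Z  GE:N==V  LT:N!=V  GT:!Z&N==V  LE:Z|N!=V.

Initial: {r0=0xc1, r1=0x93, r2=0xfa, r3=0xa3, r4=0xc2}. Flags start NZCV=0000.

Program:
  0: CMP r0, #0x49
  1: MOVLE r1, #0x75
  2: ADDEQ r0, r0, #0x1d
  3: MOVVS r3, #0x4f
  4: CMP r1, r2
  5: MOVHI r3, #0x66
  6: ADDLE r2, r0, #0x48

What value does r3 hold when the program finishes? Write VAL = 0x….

VAL = 0x4f

[0] flags=0011 → (cmp)
[1] flags=0011 LE?T → r1=0x75
[2] flags=0011 EQ?F → skip
[3] flags=0011 VS?T → r3=0x4f
[4] flags=0000 → (cmp)
[5] flags=0000 HI?F → skip
[6] flags=0000 LE?F → skip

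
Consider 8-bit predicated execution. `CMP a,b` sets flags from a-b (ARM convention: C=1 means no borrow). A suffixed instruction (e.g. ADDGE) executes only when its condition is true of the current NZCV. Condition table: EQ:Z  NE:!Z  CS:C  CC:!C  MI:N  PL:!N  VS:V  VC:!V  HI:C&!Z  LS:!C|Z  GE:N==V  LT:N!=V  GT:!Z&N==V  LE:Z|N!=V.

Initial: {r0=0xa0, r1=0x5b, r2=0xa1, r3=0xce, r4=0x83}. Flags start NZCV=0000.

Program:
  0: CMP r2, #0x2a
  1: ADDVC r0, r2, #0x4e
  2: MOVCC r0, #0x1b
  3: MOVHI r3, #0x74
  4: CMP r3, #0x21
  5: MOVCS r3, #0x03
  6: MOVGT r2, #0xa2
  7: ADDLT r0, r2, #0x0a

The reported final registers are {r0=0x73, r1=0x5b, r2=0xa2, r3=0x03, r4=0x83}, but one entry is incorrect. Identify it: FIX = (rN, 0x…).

[0] flags=0011 → (cmp)
[1] flags=0011 VC?F → skip
[2] flags=0011 CC?F → skip
[3] flags=0011 HI?T → r3=0x74
[4] flags=0010 → (cmp)
[5] flags=0010 CS?T → r3=0x03
[6] flags=0010 GT?T → r2=0xa2
[7] flags=0010 LT?F → skip

FIX = (r0, 0xa0)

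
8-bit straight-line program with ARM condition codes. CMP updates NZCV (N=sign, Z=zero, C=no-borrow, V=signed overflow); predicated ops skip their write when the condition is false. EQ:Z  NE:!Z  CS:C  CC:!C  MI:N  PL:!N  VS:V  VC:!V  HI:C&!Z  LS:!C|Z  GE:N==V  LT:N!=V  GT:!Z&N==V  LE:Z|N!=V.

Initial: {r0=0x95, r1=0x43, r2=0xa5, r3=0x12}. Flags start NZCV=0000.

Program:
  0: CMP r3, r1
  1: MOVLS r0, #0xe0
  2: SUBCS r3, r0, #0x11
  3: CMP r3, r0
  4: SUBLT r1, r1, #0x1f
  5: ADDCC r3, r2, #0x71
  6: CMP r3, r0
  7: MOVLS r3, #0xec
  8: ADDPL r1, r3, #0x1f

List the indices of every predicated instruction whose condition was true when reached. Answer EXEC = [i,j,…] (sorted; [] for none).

EXEC = [1,5,7,8]

0: ✓ CMP  NZCV=1000
1: ✓ MOVLS  r0←0xe0
2: · SUBCS
3: ✓ CMP  NZCV=0000
4: · SUBLT
5: ✓ ADDCC  r3←0x16
6: ✓ CMP  NZCV=0000
7: ✓ MOVLS  r3←0xec
8: ✓ ADDPL  r1←0x0b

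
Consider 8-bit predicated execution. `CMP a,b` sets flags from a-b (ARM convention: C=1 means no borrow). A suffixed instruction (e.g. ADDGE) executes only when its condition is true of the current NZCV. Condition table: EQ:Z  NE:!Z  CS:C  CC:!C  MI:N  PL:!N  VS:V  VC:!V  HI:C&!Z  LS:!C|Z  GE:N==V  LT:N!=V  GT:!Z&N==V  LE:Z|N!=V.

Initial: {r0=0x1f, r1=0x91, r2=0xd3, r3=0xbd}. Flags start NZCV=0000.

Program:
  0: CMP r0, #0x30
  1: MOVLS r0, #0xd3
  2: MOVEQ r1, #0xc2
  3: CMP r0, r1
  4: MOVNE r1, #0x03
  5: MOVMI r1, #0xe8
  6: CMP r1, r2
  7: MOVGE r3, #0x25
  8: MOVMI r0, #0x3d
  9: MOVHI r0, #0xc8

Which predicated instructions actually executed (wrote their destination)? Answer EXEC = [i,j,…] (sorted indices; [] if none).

0: ✓ CMP  NZCV=1000
1: ✓ MOVLS  r0←0xd3
2: · MOVEQ
3: ✓ CMP  NZCV=0010
4: ✓ MOVNE  r1←0x03
5: · MOVMI
6: ✓ CMP  NZCV=0000
7: ✓ MOVGE  r3←0x25
8: · MOVMI
9: · MOVHI

EXEC = [1,4,7]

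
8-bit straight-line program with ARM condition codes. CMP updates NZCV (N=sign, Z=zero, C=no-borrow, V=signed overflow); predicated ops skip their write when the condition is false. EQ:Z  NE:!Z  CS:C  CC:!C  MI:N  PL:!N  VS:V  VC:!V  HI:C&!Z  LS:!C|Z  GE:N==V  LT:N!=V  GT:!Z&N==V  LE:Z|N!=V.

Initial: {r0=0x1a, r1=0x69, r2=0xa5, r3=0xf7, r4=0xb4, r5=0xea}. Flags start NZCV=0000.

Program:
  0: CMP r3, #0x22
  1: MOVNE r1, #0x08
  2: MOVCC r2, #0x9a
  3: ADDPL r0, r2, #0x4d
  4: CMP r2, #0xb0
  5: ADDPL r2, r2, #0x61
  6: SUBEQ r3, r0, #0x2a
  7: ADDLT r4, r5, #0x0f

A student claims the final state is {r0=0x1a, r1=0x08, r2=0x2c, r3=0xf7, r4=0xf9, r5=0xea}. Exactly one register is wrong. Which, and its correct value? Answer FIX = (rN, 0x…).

0: ✓ CMP  NZCV=1010
1: ✓ MOVNE  r1←0x08
2: · MOVCC
3: · ADDPL
4: ✓ CMP  NZCV=1000
5: · ADDPL
6: · SUBEQ
7: ✓ ADDLT  r4←0xf9

FIX = (r2, 0xa5)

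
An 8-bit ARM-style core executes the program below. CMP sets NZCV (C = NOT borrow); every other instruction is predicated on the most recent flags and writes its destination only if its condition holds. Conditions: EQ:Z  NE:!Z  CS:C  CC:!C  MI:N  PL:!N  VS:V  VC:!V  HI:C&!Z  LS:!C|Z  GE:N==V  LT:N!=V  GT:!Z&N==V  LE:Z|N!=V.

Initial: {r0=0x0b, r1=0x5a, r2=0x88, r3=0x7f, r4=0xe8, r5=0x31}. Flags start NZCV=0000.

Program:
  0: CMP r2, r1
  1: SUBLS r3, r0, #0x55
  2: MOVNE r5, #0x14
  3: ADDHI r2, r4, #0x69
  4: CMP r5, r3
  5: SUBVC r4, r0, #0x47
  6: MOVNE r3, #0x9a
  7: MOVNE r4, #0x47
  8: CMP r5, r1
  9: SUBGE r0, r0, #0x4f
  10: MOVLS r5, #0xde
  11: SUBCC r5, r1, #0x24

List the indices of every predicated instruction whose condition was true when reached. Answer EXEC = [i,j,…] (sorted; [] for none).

EXEC = [2,3,5,6,7,10,11]

0: ✓ CMP  NZCV=0011
1: · SUBLS
2: ✓ MOVNE  r5←0x14
3: ✓ ADDHI  r2←0x51
4: ✓ CMP  NZCV=1000
5: ✓ SUBVC  r4←0xc4
6: ✓ MOVNE  r3←0x9a
7: ✓ MOVNE  r4←0x47
8: ✓ CMP  NZCV=1000
9: · SUBGE
10: ✓ MOVLS  r5←0xde
11: ✓ SUBCC  r5←0x36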